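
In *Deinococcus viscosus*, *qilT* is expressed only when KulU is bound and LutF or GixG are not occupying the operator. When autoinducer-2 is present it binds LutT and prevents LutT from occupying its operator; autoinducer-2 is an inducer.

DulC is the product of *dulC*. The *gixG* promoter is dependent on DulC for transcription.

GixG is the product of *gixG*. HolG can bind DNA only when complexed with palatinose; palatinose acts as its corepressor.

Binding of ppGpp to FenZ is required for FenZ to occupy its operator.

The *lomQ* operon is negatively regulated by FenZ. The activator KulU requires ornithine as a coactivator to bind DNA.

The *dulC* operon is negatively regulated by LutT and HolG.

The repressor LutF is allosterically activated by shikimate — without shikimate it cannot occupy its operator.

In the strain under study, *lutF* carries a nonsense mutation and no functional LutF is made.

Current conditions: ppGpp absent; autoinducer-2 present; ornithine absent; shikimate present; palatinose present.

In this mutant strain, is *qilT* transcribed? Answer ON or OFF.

OFF

Ornithine is absent, so KulU is inactive.
LutF is non-functional in this strain, so it has no effect.
Autoinducer-2 is present, so LutT is inactive.
Palatinose is present, so HolG is active.
With repressor HolG bound, *dulC* is not transcribed.
So DulC is not produced.
Required activator DulC is absent, so *gixG* is not transcribed.
So GixG is not produced.
Required activator KulU is absent, so *qilT* is not transcribed.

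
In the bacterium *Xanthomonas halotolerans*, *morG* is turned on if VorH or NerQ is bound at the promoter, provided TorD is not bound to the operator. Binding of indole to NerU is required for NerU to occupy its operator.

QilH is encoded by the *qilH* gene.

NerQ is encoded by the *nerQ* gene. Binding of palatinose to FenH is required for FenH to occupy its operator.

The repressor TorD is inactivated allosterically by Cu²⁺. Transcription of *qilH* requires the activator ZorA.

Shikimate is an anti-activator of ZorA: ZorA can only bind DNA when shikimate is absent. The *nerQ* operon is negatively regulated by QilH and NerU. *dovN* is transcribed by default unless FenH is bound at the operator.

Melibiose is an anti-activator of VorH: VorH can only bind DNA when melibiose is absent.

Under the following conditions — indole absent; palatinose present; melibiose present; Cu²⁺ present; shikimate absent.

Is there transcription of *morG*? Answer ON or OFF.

Melibiose is present, so VorH is inactive.
Shikimate is absent, so ZorA is active.
No repressor is bound and ZorA is active, so *qilH* is transcribed.
So QilH is produced and active.
Indole is absent, so NerU is inactive.
With repressor QilH bound, *nerQ* is not transcribed.
So NerQ is not produced.
Cu²⁺ is present, so TorD is inactive.
No activator is available at the *morG* promoter, so *morG* is not transcribed.

OFF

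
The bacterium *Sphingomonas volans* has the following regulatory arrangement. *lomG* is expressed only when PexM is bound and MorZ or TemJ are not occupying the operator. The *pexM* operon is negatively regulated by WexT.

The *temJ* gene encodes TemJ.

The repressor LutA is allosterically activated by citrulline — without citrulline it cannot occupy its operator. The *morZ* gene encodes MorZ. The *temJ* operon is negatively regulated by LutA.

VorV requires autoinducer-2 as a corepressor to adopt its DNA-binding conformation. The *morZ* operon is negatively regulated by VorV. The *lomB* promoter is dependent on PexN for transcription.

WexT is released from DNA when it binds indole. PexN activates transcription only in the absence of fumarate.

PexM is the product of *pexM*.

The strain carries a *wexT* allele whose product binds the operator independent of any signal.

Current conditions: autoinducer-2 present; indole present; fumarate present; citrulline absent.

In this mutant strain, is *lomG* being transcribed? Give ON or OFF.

OFF

Autoinducer-2 is present, so VorV is active.
With repressor VorV bound, *morZ* is not transcribed.
So MorZ is not produced.
WexT is constitutively active in this strain.
With repressor WexT bound, *pexM* is not transcribed.
So PexM is not produced.
Citrulline is absent, so LutA is inactive.
With no repressor bound, *temJ* is transcribed.
So TemJ is produced and active.
With repressor TemJ bound, *lomG* is not transcribed.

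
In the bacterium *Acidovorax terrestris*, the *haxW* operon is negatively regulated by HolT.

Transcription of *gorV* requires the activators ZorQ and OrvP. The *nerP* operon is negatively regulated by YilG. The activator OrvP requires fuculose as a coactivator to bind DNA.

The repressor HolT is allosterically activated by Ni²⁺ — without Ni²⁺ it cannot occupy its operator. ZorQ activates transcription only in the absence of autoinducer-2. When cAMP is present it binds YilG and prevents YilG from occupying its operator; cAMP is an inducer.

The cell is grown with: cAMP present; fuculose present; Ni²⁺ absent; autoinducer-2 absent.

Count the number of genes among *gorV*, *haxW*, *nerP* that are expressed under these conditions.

3

Autoinducer-2 is absent, so ZorQ is active.
Fuculose is present, so OrvP is active.
No repressor is bound and ZorQ and OrvP are active, so *gorV* is transcribed.
→ *gorV* is ON.
Ni²⁺ is absent, so HolT is inactive.
With no repressor bound, *haxW* is transcribed.
→ *haxW* is ON.
cAMP is present, so YilG is inactive.
With no repressor bound, *nerP* is transcribed.
→ *nerP* is ON.
3 of the 3 genes are transcribed.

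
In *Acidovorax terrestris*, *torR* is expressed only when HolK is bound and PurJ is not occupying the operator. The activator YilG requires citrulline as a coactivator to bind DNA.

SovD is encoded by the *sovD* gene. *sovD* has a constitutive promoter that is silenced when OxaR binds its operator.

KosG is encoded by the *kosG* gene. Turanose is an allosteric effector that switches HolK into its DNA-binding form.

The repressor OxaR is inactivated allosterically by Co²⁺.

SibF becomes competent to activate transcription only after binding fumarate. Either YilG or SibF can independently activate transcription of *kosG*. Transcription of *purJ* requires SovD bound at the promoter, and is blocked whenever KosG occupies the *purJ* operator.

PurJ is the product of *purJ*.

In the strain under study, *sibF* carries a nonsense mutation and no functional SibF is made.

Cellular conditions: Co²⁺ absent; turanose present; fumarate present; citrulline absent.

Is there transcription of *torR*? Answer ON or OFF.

Turanose is present, so HolK is active.
Co²⁺ is absent, so OxaR is active.
With repressor OxaR bound, *sovD* is not transcribed.
So SovD is not produced.
Citrulline is absent, so YilG is inactive.
SibF is non-functional in this strain, so it has no effect.
No activator is available at the *kosG* promoter, so *kosG* is not transcribed.
So KosG is not produced.
Required activator SovD is absent, so *purJ* is not transcribed.
So PurJ is not produced.
No repressor is bound and HolK is active, so *torR* is transcribed.

ON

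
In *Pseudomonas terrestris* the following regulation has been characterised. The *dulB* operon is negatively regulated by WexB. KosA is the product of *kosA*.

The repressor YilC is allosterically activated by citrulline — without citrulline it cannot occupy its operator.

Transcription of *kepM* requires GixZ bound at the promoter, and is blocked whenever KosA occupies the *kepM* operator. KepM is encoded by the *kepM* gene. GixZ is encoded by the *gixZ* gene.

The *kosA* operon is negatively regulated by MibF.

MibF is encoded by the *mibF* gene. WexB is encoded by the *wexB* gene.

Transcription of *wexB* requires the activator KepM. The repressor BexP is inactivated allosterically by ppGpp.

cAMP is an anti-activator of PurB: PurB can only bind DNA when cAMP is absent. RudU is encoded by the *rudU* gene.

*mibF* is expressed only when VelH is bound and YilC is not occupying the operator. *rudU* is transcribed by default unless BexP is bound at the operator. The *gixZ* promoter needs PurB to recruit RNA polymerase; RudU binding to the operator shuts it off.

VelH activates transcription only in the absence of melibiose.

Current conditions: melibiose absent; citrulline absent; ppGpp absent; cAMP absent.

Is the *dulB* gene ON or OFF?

OFF

ppGpp is absent, so BexP is active.
With repressor BexP bound, *rudU* is not transcribed.
So RudU is not produced.
cAMP is absent, so PurB is active.
No repressor is bound and PurB is active, so *gixZ* is transcribed.
So GixZ is produced and active.
Melibiose is absent, so VelH is active.
Citrulline is absent, so YilC is inactive.
No repressor is bound and VelH is active, so *mibF* is transcribed.
So MibF is produced and active.
With repressor MibF bound, *kosA* is not transcribed.
So KosA is not produced.
No repressor is bound and GixZ is active, so *kepM* is transcribed.
So KepM is produced and active.
No repressor is bound and KepM is active, so *wexB* is transcribed.
So WexB is produced and active.
With repressor WexB bound, *dulB* is not transcribed.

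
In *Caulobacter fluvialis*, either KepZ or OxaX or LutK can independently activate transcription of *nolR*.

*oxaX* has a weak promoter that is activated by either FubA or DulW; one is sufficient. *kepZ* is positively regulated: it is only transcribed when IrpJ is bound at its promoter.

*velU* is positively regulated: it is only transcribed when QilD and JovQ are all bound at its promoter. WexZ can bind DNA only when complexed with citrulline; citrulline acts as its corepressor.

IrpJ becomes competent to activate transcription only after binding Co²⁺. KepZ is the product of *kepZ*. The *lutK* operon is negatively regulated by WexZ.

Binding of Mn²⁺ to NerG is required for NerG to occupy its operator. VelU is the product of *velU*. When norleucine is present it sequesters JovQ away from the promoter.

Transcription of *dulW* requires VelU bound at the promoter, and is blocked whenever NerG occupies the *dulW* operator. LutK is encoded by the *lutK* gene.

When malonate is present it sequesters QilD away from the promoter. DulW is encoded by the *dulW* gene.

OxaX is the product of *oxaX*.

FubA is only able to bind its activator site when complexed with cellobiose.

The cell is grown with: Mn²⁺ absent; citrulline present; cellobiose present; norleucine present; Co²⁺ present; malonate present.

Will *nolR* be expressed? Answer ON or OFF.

ON

Co²⁺ is present, so IrpJ is active.
No repressor is bound and IrpJ is active, so *kepZ* is transcribed.
So KepZ is produced and active.
Cellobiose is present, so FubA is active.
Malonate is present, so QilD is inactive.
Norleucine is present, so JovQ is inactive.
Required activator QilD is absent, so *velU* is not transcribed.
So VelU is not produced.
Mn²⁺ is absent, so NerG is inactive.
Required activator VelU is absent, so *dulW* is not transcribed.
So DulW is not produced.
Activator FubA is present, so *oxaX* is transcribed.
So OxaX is produced and active.
Citrulline is present, so WexZ is active.
With repressor WexZ bound, *lutK* is not transcribed.
So LutK is not produced.
Activator KepZ is present, so *nolR* is transcribed.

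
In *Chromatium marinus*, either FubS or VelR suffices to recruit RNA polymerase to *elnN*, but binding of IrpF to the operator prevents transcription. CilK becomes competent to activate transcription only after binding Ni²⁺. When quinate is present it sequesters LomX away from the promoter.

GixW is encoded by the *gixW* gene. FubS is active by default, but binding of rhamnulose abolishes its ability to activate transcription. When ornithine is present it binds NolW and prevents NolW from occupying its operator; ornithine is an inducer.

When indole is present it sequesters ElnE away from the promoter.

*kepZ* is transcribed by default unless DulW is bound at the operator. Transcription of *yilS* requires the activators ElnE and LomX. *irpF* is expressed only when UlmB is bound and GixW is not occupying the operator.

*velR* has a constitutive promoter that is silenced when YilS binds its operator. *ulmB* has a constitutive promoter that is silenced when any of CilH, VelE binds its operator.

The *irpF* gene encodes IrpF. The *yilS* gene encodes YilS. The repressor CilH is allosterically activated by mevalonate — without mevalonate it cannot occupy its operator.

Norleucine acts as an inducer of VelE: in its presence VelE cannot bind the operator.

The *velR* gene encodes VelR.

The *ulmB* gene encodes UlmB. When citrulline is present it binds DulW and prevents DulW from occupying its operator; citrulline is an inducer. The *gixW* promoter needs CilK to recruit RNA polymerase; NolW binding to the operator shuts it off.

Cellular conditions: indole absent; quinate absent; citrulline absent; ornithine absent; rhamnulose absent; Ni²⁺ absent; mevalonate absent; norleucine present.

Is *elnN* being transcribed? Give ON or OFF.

Ornithine is absent, so NolW is active.
Ni²⁺ is absent, so CilK is inactive.
With repressor NolW bound, *gixW* is not transcribed.
So GixW is not produced.
Mevalonate is absent, so CilH is inactive.
Norleucine is present, so VelE is inactive.
With no repressor bound, *ulmB* is transcribed.
So UlmB is produced and active.
No repressor is bound and UlmB is active, so *irpF* is transcribed.
So IrpF is produced and active.
Rhamnulose is absent, so FubS is active.
Indole is absent, so ElnE is active.
Quinate is absent, so LomX is active.
No repressor is bound and ElnE and LomX are active, so *yilS* is transcribed.
So YilS is produced and active.
With repressor YilS bound, *velR* is not transcribed.
So VelR is not produced.
With repressor IrpF bound, *elnN* is not transcribed.

OFF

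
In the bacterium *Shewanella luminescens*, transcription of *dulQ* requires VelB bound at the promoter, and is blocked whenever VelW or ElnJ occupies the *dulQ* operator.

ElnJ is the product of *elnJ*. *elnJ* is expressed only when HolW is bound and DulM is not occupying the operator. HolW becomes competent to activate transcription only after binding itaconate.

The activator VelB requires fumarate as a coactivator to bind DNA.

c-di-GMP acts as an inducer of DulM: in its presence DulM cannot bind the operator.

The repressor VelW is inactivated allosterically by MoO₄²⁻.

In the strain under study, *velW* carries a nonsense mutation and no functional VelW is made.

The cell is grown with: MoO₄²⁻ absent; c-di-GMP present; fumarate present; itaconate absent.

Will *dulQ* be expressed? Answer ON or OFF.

ON

VelW is non-functional in this strain, so it has no effect.
c-di-GMP is present, so DulM is inactive.
Itaconate is absent, so HolW is inactive.
Required activator HolW is absent, so *elnJ* is not transcribed.
So ElnJ is not produced.
Fumarate is present, so VelB is active.
No repressor is bound and VelB is active, so *dulQ* is transcribed.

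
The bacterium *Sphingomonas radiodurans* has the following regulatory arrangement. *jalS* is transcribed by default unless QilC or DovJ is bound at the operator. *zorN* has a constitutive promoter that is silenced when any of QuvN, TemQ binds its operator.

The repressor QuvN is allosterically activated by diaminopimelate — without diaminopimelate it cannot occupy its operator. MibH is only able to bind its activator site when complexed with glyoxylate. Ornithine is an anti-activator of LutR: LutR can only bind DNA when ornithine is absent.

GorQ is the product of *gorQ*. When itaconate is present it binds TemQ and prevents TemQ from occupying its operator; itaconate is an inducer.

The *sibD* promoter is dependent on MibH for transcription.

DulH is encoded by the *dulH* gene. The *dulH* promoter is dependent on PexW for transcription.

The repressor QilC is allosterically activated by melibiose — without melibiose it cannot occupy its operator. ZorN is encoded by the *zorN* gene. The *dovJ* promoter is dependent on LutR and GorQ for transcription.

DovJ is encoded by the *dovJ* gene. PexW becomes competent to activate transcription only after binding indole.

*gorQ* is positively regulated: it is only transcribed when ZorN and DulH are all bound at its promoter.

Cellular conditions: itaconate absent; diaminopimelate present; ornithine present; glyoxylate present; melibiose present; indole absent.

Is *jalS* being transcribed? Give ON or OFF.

Melibiose is present, so QilC is active.
Ornithine is present, so LutR is inactive.
Diaminopimelate is present, so QuvN is active.
Itaconate is absent, so TemQ is active.
With repressor QuvN bound, *zorN* is not transcribed.
So ZorN is not produced.
Indole is absent, so PexW is inactive.
Required activator PexW is absent, so *dulH* is not transcribed.
So DulH is not produced.
Required activator ZorN is absent, so *gorQ* is not transcribed.
So GorQ is not produced.
Required activator LutR is absent, so *dovJ* is not transcribed.
So DovJ is not produced.
With repressor QilC bound, *jalS* is not transcribed.

OFF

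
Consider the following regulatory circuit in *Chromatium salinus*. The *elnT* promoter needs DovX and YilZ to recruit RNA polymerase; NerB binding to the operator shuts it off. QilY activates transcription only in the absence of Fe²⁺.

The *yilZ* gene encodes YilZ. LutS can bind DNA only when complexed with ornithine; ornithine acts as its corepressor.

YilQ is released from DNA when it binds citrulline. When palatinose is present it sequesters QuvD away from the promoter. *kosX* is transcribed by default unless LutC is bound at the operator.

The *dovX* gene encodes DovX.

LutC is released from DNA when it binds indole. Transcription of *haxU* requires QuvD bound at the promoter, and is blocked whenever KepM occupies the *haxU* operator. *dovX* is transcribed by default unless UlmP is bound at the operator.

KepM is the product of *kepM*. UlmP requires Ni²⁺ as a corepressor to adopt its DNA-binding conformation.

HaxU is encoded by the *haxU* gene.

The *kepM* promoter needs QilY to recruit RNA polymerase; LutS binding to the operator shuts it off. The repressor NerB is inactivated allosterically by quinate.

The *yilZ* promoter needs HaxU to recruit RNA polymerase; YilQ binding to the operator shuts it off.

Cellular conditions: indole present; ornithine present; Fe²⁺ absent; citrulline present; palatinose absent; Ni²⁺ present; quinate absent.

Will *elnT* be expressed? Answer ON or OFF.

Ni²⁺ is present, so UlmP is active.
With repressor UlmP bound, *dovX* is not transcribed.
So DovX is not produced.
Quinate is absent, so NerB is active.
Fe²⁺ is absent, so QilY is active.
Ornithine is present, so LutS is active.
With repressor LutS bound, *kepM* is not transcribed.
So KepM is not produced.
Palatinose is absent, so QuvD is active.
No repressor is bound and QuvD is active, so *haxU* is transcribed.
So HaxU is produced and active.
Citrulline is present, so YilQ is inactive.
No repressor is bound and HaxU is active, so *yilZ* is transcribed.
So YilZ is produced and active.
With repressor NerB bound, *elnT* is not transcribed.

OFF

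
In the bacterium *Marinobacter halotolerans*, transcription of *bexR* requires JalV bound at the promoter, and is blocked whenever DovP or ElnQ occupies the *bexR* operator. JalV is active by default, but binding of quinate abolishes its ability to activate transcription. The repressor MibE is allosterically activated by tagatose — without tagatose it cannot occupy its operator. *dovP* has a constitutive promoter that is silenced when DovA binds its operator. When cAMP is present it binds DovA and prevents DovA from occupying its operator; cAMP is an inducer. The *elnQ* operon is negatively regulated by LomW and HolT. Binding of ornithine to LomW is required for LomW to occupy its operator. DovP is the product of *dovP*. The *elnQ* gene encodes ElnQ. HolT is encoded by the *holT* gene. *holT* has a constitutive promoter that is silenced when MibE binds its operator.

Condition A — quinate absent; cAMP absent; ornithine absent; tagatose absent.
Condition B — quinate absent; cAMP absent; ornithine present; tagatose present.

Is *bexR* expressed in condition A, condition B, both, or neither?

Condition A:
Quinate is absent, so JalV is active.
cAMP is absent, so DovA is active.
With repressor DovA bound, *dovP* is not transcribed.
So DovP is not produced.
Ornithine is absent, so LomW is inactive.
Tagatose is absent, so MibE is inactive.
With no repressor bound, *holT* is transcribed.
So HolT is produced and active.
With repressor HolT bound, *elnQ* is not transcribed.
So ElnQ is not produced.
No repressor is bound and JalV is active, so *bexR* is transcribed.
→ *bexR* is ON in A.
Condition B:
Quinate is absent, so JalV is active.
cAMP is absent, so DovA is active.
With repressor DovA bound, *dovP* is not transcribed.
So DovP is not produced.
Ornithine is present, so LomW is active.
Tagatose is present, so MibE is active.
With repressor MibE bound, *holT* is not transcribed.
So HolT is not produced.
With repressor LomW bound, *elnQ* is not transcribed.
So ElnQ is not produced.
No repressor is bound and JalV is active, so *bexR* is transcribed.
→ *bexR* is ON in B.

both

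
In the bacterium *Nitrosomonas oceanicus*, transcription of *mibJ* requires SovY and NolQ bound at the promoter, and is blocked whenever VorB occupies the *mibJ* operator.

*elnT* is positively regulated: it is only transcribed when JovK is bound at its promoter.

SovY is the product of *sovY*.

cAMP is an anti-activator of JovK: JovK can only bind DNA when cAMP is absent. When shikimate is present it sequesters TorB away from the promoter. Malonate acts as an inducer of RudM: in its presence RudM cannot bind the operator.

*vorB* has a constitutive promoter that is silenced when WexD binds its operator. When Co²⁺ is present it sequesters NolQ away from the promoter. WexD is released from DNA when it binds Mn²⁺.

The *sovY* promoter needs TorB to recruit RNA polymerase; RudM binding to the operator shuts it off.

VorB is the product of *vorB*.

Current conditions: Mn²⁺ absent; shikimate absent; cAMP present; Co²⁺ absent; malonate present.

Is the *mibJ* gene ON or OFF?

ON

Mn²⁺ is absent, so WexD is active.
With repressor WexD bound, *vorB* is not transcribed.
So VorB is not produced.
Shikimate is absent, so TorB is active.
Malonate is present, so RudM is inactive.
No repressor is bound and TorB is active, so *sovY* is transcribed.
So SovY is produced and active.
Co²⁺ is absent, so NolQ is active.
No repressor is bound and SovY and NolQ are active, so *mibJ* is transcribed.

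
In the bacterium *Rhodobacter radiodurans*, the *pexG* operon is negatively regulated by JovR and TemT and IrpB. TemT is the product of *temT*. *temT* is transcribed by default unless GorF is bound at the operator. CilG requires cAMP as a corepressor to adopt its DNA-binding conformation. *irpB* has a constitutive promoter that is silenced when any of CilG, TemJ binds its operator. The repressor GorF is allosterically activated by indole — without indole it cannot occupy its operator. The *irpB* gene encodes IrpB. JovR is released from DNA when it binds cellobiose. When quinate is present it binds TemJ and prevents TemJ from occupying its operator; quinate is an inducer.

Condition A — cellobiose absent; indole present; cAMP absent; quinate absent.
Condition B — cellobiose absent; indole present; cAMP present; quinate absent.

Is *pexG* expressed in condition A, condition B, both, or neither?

neither

Condition A:
Cellobiose is absent, so JovR is active.
Indole is present, so GorF is active.
With repressor GorF bound, *temT* is not transcribed.
So TemT is not produced.
cAMP is absent, so CilG is inactive.
Quinate is absent, so TemJ is active.
With repressor TemJ bound, *irpB* is not transcribed.
So IrpB is not produced.
With repressor JovR bound, *pexG* is not transcribed.
→ *pexG* is OFF in A.
Condition B:
Cellobiose is absent, so JovR is active.
Indole is present, so GorF is active.
With repressor GorF bound, *temT* is not transcribed.
So TemT is not produced.
cAMP is present, so CilG is active.
Quinate is absent, so TemJ is active.
With repressor CilG bound, *irpB* is not transcribed.
So IrpB is not produced.
With repressor JovR bound, *pexG* is not transcribed.
→ *pexG* is OFF in B.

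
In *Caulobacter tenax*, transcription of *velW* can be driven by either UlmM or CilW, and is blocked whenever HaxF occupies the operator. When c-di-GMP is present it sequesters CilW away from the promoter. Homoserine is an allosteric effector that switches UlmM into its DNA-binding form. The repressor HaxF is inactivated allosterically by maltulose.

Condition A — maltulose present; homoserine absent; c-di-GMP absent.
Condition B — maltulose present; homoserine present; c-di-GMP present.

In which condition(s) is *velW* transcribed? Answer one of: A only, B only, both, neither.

Condition A:
Maltulose is present, so HaxF is inactive.
Homoserine is absent, so UlmM is inactive.
c-di-GMP is absent, so CilW is active.
Activator CilW is present, so *velW* is transcribed.
→ *velW* is ON in A.
Condition B:
Maltulose is present, so HaxF is inactive.
Homoserine is present, so UlmM is active.
c-di-GMP is present, so CilW is inactive.
Activator UlmM is present, so *velW* is transcribed.
→ *velW* is ON in B.

both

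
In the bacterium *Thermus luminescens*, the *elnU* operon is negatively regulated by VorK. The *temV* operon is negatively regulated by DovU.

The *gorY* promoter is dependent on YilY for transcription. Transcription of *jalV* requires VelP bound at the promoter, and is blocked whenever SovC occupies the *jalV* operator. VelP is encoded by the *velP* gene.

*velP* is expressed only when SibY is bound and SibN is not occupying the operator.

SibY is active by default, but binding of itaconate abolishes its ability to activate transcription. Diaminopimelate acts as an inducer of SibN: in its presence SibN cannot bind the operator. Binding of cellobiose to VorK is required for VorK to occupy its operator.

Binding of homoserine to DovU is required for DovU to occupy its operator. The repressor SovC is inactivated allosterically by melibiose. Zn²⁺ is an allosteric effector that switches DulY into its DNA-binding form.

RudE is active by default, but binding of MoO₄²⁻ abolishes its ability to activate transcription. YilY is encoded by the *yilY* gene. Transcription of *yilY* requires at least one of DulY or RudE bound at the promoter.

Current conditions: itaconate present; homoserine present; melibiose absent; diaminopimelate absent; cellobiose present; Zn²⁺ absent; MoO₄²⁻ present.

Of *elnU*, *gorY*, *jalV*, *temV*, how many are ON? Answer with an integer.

0

Cellobiose is present, so VorK is active.
With repressor VorK bound, *elnU* is not transcribed.
→ *elnU* is OFF.
Zn²⁺ is absent, so DulY is inactive.
MoO₄²⁻ is present, so RudE is inactive.
No activator is available at the *yilY* promoter, so *yilY* is not transcribed.
So YilY is not produced.
Required activator YilY is absent, so *gorY* is not transcribed.
→ *gorY* is OFF.
Diaminopimelate is absent, so SibN is active.
Itaconate is present, so SibY is inactive.
With repressor SibN bound, *velP* is not transcribed.
So VelP is not produced.
Melibiose is absent, so SovC is active.
With repressor SovC bound, *jalV* is not transcribed.
→ *jalV* is OFF.
Homoserine is present, so DovU is active.
With repressor DovU bound, *temV* is not transcribed.
→ *temV* is OFF.
0 of the 4 genes are transcribed.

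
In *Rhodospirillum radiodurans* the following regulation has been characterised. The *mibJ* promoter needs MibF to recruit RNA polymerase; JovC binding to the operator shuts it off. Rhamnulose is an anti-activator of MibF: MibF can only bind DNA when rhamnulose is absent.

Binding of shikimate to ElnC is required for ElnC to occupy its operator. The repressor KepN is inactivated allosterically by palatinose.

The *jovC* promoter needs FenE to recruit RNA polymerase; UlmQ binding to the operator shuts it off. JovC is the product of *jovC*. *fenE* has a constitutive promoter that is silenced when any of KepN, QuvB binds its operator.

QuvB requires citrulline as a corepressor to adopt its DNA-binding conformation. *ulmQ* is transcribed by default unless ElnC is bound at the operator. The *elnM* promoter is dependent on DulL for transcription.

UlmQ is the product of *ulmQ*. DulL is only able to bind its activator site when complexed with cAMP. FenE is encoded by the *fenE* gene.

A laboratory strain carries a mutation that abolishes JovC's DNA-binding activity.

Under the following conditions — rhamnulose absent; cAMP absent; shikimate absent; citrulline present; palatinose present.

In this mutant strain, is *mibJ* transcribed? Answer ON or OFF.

Rhamnulose is absent, so MibF is active.
JovC is non-functional in this strain, so it has no effect.
No repressor is bound and MibF is active, so *mibJ* is transcribed.

ON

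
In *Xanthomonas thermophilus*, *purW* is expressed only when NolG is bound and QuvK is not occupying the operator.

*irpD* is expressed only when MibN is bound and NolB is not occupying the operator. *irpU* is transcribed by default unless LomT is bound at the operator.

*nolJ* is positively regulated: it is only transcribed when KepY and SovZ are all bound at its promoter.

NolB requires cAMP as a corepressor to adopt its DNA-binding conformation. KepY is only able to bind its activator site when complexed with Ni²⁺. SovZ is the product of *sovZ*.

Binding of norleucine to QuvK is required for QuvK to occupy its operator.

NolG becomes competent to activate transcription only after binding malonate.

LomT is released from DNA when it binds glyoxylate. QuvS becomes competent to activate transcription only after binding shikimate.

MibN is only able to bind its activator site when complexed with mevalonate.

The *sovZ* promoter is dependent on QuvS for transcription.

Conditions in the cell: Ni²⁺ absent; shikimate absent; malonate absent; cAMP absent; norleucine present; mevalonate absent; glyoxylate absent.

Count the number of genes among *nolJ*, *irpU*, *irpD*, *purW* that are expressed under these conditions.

0

Ni²⁺ is absent, so KepY is inactive.
Shikimate is absent, so QuvS is inactive.
Required activator QuvS is absent, so *sovZ* is not transcribed.
So SovZ is not produced.
Required activator KepY is absent, so *nolJ* is not transcribed.
→ *nolJ* is OFF.
Glyoxylate is absent, so LomT is active.
With repressor LomT bound, *irpU* is not transcribed.
→ *irpU* is OFF.
Mevalonate is absent, so MibN is inactive.
cAMP is absent, so NolB is inactive.
Required activator MibN is absent, so *irpD* is not transcribed.
→ *irpD* is OFF.
Malonate is absent, so NolG is inactive.
Norleucine is present, so QuvK is active.
With repressor QuvK bound, *purW* is not transcribed.
→ *purW* is OFF.
0 of the 4 genes are transcribed.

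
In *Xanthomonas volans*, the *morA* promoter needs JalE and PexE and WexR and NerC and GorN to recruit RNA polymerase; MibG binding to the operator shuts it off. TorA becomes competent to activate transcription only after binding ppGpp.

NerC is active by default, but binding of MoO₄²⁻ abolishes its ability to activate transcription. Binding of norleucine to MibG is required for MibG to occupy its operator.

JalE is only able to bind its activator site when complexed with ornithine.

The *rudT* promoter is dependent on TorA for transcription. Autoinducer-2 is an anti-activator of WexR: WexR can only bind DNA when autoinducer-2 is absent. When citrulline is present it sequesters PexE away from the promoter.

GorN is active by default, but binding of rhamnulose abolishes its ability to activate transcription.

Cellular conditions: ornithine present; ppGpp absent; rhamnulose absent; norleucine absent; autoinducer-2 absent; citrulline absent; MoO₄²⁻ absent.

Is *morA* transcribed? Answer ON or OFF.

ON

Ornithine is present, so JalE is active.
Citrulline is absent, so PexE is active.
Autoinducer-2 is absent, so WexR is active.
MoO₄²⁻ is absent, so NerC is active.
Norleucine is absent, so MibG is inactive.
Rhamnulose is absent, so GorN is active.
No repressor is bound and JalE and PexE and WexR and NerC and GorN are active, so *morA* is transcribed.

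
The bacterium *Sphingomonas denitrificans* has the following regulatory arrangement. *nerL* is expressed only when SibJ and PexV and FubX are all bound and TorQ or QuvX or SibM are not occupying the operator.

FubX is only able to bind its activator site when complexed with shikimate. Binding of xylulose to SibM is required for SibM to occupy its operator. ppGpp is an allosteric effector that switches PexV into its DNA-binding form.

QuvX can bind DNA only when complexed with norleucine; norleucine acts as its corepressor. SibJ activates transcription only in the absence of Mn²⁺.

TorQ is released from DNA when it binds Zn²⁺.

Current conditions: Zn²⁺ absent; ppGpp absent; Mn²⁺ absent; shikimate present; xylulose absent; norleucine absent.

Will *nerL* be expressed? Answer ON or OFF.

OFF

Mn²⁺ is absent, so SibJ is active.
Zn²⁺ is absent, so TorQ is active.
ppGpp is absent, so PexV is inactive.
Shikimate is present, so FubX is active.
Norleucine is absent, so QuvX is inactive.
Xylulose is absent, so SibM is inactive.
With repressor TorQ bound, *nerL* is not transcribed.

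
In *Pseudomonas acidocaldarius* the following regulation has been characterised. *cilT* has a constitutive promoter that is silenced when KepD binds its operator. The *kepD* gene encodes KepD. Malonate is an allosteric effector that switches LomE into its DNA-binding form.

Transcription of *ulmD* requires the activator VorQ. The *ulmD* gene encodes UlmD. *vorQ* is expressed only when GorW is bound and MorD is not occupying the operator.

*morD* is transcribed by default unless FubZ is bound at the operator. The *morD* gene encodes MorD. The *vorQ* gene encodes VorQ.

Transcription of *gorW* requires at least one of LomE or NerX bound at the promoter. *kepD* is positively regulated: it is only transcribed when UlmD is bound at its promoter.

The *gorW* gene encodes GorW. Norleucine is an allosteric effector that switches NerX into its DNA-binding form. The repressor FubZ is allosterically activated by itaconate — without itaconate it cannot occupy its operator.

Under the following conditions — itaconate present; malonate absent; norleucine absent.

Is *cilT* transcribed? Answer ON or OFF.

Malonate is absent, so LomE is inactive.
Norleucine is absent, so NerX is inactive.
No activator is available at the *gorW* promoter, so *gorW* is not transcribed.
So GorW is not produced.
Itaconate is present, so FubZ is active.
With repressor FubZ bound, *morD* is not transcribed.
So MorD is not produced.
Required activator GorW is absent, so *vorQ* is not transcribed.
So VorQ is not produced.
Required activator VorQ is absent, so *ulmD* is not transcribed.
So UlmD is not produced.
Required activator UlmD is absent, so *kepD* is not transcribed.
So KepD is not produced.
With no repressor bound, *cilT* is transcribed.

ON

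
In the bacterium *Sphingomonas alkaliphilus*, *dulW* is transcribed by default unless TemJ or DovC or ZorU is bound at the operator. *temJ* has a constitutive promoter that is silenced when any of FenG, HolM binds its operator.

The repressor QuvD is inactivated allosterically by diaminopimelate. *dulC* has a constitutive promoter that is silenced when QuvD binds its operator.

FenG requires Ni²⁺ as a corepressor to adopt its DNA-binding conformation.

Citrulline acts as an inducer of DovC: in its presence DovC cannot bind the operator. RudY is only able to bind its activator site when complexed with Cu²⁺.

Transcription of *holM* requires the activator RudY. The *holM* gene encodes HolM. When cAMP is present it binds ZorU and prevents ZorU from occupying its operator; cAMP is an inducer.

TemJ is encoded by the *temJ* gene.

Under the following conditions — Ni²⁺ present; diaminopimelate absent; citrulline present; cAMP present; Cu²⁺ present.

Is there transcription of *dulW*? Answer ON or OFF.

Ni²⁺ is present, so FenG is active.
Cu²⁺ is present, so RudY is active.
No repressor is bound and RudY is active, so *holM* is transcribed.
So HolM is produced and active.
With repressor FenG bound, *temJ* is not transcribed.
So TemJ is not produced.
Citrulline is present, so DovC is inactive.
cAMP is present, so ZorU is inactive.
With no repressor bound, *dulW* is transcribed.

ON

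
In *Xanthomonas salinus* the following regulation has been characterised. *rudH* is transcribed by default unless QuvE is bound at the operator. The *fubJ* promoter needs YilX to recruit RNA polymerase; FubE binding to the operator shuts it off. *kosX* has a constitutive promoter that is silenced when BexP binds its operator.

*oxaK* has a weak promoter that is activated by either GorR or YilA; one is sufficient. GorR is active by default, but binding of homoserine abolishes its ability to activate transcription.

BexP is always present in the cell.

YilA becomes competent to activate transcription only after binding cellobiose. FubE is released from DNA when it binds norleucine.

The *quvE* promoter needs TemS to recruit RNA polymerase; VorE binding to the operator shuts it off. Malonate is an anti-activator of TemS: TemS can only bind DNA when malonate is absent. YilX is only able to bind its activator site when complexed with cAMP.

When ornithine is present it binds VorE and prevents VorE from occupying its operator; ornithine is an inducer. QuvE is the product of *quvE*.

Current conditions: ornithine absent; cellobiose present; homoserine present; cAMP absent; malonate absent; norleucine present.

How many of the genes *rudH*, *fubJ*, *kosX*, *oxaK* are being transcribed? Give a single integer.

2

Ornithine is absent, so VorE is active.
Malonate is absent, so TemS is active.
With repressor VorE bound, *quvE* is not transcribed.
So QuvE is not produced.
With no repressor bound, *rudH* is transcribed.
→ *rudH* is ON.
cAMP is absent, so YilX is inactive.
Norleucine is present, so FubE is inactive.
Required activator YilX is absent, so *fubJ* is not transcribed.
→ *fubJ* is OFF.
BexP is produced constitutively and is active.
With repressor BexP bound, *kosX* is not transcribed.
→ *kosX* is OFF.
Homoserine is present, so GorR is inactive.
Cellobiose is present, so YilA is active.
Activator YilA is present, so *oxaK* is transcribed.
→ *oxaK* is ON.
2 of the 4 genes are transcribed.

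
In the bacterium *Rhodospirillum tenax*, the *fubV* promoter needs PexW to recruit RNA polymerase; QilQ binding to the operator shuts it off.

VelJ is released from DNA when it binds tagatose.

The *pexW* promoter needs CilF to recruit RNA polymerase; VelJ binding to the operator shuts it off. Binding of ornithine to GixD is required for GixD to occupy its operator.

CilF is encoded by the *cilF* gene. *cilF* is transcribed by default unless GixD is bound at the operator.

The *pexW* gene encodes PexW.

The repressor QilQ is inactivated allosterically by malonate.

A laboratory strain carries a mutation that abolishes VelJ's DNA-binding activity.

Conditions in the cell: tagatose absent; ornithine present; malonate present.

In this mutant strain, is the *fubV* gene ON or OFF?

VelJ is non-functional in this strain, so it has no effect.
Ornithine is present, so GixD is active.
With repressor GixD bound, *cilF* is not transcribed.
So CilF is not produced.
Required activator CilF is absent, so *pexW* is not transcribed.
So PexW is not produced.
Malonate is present, so QilQ is inactive.
Required activator PexW is absent, so *fubV* is not transcribed.

OFF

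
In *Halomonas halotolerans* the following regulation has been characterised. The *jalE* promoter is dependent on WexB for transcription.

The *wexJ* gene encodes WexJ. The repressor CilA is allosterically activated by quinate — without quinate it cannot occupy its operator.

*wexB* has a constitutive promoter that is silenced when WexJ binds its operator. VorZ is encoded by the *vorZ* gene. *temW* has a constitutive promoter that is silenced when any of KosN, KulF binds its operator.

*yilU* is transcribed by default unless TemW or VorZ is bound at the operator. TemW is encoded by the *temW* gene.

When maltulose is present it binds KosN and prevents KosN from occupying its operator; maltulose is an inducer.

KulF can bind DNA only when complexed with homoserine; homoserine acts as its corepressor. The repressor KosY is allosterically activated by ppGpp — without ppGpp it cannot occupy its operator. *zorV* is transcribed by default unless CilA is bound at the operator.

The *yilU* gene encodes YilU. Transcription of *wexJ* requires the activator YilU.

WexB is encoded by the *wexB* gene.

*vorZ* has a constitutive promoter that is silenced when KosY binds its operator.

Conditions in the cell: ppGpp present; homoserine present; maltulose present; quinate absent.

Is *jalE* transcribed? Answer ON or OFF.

OFF

Maltulose is present, so KosN is inactive.
Homoserine is present, so KulF is active.
With repressor KulF bound, *temW* is not transcribed.
So TemW is not produced.
ppGpp is present, so KosY is active.
With repressor KosY bound, *vorZ* is not transcribed.
So VorZ is not produced.
With no repressor bound, *yilU* is transcribed.
So YilU is produced and active.
No repressor is bound and YilU is active, so *wexJ* is transcribed.
So WexJ is produced and active.
With repressor WexJ bound, *wexB* is not transcribed.
So WexB is not produced.
Required activator WexB is absent, so *jalE* is not transcribed.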